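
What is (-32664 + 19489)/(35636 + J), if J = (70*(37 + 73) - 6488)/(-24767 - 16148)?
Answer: -539055125/1458045728 ≈ -0.36971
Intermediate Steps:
J = -1212/40915 (J = (70*110 - 6488)/(-40915) = (7700 - 6488)*(-1/40915) = 1212*(-1/40915) = -1212/40915 ≈ -0.029622)
(-32664 + 19489)/(35636 + J) = (-32664 + 19489)/(35636 - 1212/40915) = -13175/1458045728/40915 = -13175*40915/1458045728 = -539055125/1458045728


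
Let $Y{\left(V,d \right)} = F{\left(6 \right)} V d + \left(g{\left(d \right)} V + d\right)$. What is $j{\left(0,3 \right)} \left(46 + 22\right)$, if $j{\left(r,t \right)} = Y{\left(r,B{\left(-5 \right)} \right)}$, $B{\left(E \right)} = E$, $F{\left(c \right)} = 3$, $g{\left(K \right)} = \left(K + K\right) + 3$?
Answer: $-340$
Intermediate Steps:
$g{\left(K \right)} = 3 + 2 K$ ($g{\left(K \right)} = 2 K + 3 = 3 + 2 K$)
$Y{\left(V,d \right)} = d + V \left(3 + 2 d\right) + 3 V d$ ($Y{\left(V,d \right)} = 3 V d + \left(\left(3 + 2 d\right) V + d\right) = 3 V d + \left(V \left(3 + 2 d\right) + d\right) = 3 V d + \left(d + V \left(3 + 2 d\right)\right) = d + V \left(3 + 2 d\right) + 3 V d$)
$j{\left(r,t \right)} = -5 - 22 r$ ($j{\left(r,t \right)} = -5 + 3 r + 5 r \left(-5\right) = -5 + 3 r - 25 r = -5 - 22 r$)
$j{\left(0,3 \right)} \left(46 + 22\right) = \left(-5 - 0\right) \left(46 + 22\right) = \left(-5 + 0\right) 68 = \left(-5\right) 68 = -340$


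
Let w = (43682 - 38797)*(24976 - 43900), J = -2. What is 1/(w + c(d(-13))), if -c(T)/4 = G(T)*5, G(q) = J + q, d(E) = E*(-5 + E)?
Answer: -1/92448380 ≈ -1.0817e-8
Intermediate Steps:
G(q) = -2 + q
c(T) = 40 - 20*T (c(T) = -4*(-2 + T)*5 = -4*(-10 + 5*T) = 40 - 20*T)
w = -92443740 (w = 4885*(-18924) = -92443740)
1/(w + c(d(-13))) = 1/(-92443740 + (40 - (-260)*(-5 - 13))) = 1/(-92443740 + (40 - (-260)*(-18))) = 1/(-92443740 + (40 - 20*234)) = 1/(-92443740 + (40 - 4680)) = 1/(-92443740 - 4640) = 1/(-92448380) = -1/92448380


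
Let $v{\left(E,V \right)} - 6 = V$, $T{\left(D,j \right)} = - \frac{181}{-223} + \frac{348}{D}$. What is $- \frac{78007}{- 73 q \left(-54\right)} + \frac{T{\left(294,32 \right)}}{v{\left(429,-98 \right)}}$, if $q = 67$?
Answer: $- \frac{42088833265}{132754789188} \approx -0.31704$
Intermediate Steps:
$T{\left(D,j \right)} = \frac{181}{223} + \frac{348}{D}$ ($T{\left(D,j \right)} = \left(-181\right) \left(- \frac{1}{223}\right) + \frac{348}{D} = \frac{181}{223} + \frac{348}{D}$)
$v{\left(E,V \right)} = 6 + V$
$- \frac{78007}{- 73 q \left(-54\right)} + \frac{T{\left(294,32 \right)}}{v{\left(429,-98 \right)}} = - \frac{78007}{\left(-73\right) 67 \left(-54\right)} + \frac{\frac{181}{223} + \frac{348}{294}}{6 - 98} = - \frac{78007}{\left(-4891\right) \left(-54\right)} + \frac{\frac{181}{223} + 348 \cdot \frac{1}{294}}{-92} = - \frac{78007}{264114} + \left(\frac{181}{223} + \frac{58}{49}\right) \left(- \frac{1}{92}\right) = \left(-78007\right) \frac{1}{264114} + \frac{21803}{10927} \left(- \frac{1}{92}\right) = - \frac{78007}{264114} - \frac{21803}{1005284} = - \frac{42088833265}{132754789188}$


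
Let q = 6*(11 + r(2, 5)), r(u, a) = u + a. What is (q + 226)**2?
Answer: 111556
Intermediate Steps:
r(u, a) = a + u
q = 108 (q = 6*(11 + (5 + 2)) = 6*(11 + 7) = 6*18 = 108)
(q + 226)**2 = (108 + 226)**2 = 334**2 = 111556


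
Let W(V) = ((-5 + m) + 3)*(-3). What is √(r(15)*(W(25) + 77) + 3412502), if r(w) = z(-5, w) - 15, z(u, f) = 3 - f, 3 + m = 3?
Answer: √3410261 ≈ 1846.7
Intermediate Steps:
m = 0 (m = -3 + 3 = 0)
W(V) = 6 (W(V) = ((-5 + 0) + 3)*(-3) = (-5 + 3)*(-3) = -2*(-3) = 6)
r(w) = -12 - w (r(w) = (3 - w) - 15 = -12 - w)
√(r(15)*(W(25) + 77) + 3412502) = √((-12 - 1*15)*(6 + 77) + 3412502) = √((-12 - 15)*83 + 3412502) = √(-27*83 + 3412502) = √(-2241 + 3412502) = √3410261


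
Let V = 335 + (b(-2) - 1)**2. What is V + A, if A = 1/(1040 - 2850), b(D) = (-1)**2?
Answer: 606349/1810 ≈ 335.00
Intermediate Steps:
b(D) = 1
A = -1/1810 (A = 1/(-1810) = -1/1810 ≈ -0.00055249)
V = 335 (V = 335 + (1 - 1)**2 = 335 + 0**2 = 335 + 0 = 335)
V + A = 335 - 1/1810 = 606349/1810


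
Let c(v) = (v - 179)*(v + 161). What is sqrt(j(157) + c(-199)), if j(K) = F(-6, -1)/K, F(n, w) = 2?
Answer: 5*sqrt(14162342)/157 ≈ 119.85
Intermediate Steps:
j(K) = 2/K
c(v) = (-179 + v)*(161 + v)
sqrt(j(157) + c(-199)) = sqrt(2/157 + (-28819 + (-199)**2 - 18*(-199))) = sqrt(2*(1/157) + (-28819 + 39601 + 3582)) = sqrt(2/157 + 14364) = sqrt(2255150/157) = 5*sqrt(14162342)/157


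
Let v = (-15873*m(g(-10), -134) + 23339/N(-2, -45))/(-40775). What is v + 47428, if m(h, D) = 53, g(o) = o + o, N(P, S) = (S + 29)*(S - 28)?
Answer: 2259750564453/47625200 ≈ 47449.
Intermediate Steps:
N(P, S) = (-28 + S)*(29 + S) (N(P, S) = (29 + S)*(-28 + S) = (-28 + S)*(29 + S))
g(o) = 2*o
v = 982578853/47625200 (v = (-15873/(1/53) + 23339/(-812 - 45 + (-45)²))/(-40775) = (-15873/1/53 + 23339/(-812 - 45 + 2025))*(-1/40775) = (-15873*53 + 23339/1168)*(-1/40775) = (-841269 + 23339*(1/1168))*(-1/40775) = (-841269 + 23339/1168)*(-1/40775) = -982578853/1168*(-1/40775) = 982578853/47625200 ≈ 20.632)
v + 47428 = 982578853/47625200 + 47428 = 2259750564453/47625200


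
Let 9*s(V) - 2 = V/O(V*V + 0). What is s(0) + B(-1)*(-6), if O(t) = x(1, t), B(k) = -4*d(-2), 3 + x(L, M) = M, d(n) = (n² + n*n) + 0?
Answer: 1730/9 ≈ 192.22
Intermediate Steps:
d(n) = 2*n² (d(n) = (n² + n²) + 0 = 2*n² + 0 = 2*n²)
x(L, M) = -3 + M
B(k) = -32 (B(k) = -8*(-2)² = -8*4 = -4*8 = -32)
O(t) = -3 + t
s(V) = 2/9 + V/(9*(-3 + V²)) (s(V) = 2/9 + (V/(-3 + (V*V + 0)))/9 = 2/9 + (V/(-3 + (V² + 0)))/9 = 2/9 + (V/(-3 + V²))/9 = 2/9 + V/(9*(-3 + V²)))
s(0) + B(-1)*(-6) = (-6 + 0 + 2*0²)/(9*(-3 + 0²)) - 32*(-6) = (-6 + 0 + 2*0)/(9*(-3 + 0)) + 192 = (⅑)*(-6 + 0 + 0)/(-3) + 192 = (⅑)*(-⅓)*(-6) + 192 = 2/9 + 192 = 1730/9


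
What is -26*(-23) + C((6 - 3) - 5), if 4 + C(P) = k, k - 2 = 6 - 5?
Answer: 597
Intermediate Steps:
k = 3 (k = 2 + (6 - 5) = 2 + 1 = 3)
C(P) = -1 (C(P) = -4 + 3 = -1)
-26*(-23) + C((6 - 3) - 5) = -26*(-23) - 1 = 598 - 1 = 597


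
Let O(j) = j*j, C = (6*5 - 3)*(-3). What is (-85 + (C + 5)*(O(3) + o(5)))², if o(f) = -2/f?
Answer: 13638249/25 ≈ 5.4553e+5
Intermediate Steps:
C = -81 (C = (30 - 3)*(-3) = 27*(-3) = -81)
O(j) = j²
(-85 + (C + 5)*(O(3) + o(5)))² = (-85 + (-81 + 5)*(3² - 2/5))² = (-85 - 76*(9 - 2*⅕))² = (-85 - 76*(9 - ⅖))² = (-85 - 76*43/5)² = (-85 - 3268/5)² = (-3693/5)² = 13638249/25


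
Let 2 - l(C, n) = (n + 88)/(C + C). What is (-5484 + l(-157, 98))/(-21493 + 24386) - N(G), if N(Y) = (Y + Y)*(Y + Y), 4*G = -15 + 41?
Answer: -77620550/454201 ≈ -170.89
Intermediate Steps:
l(C, n) = 2 - (88 + n)/(2*C) (l(C, n) = 2 - (n + 88)/(C + C) = 2 - (88 + n)/(2*C))
G = 13/2 (G = (-15 + 41)/4 = (¼)*26 = 13/2 ≈ 6.5000)
N(Y) = 4*Y² (N(Y) = (2*Y)*(2*Y) = 4*Y²)
(-5484 + l(-157, 98))/(-21493 + 24386) - N(G) = (-5484 + (½)*(-88 - 1*98 + 4*(-157))/(-157))/(-21493 + 24386) - 4*(13/2)² = (-5484 + (½)*(-1/157)*(-88 - 98 - 628))/2893 - 4*169/4 = (-5484 + (½)*(-1/157)*(-814))*(1/2893) - 1*169 = (-5484 + 407/157)*(1/2893) - 169 = -860581/157*1/2893 - 169 = -860581/454201 - 169 = -77620550/454201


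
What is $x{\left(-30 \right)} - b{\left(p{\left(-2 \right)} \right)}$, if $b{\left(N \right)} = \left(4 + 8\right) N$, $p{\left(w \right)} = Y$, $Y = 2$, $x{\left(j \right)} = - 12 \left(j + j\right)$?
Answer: $696$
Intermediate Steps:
$x{\left(j \right)} = - 24 j$ ($x{\left(j \right)} = - 12 \cdot 2 j = - 24 j$)
$p{\left(w \right)} = 2$
$b{\left(N \right)} = 12 N$
$x{\left(-30 \right)} - b{\left(p{\left(-2 \right)} \right)} = \left(-24\right) \left(-30\right) - 12 \cdot 2 = 720 - 24 = 696$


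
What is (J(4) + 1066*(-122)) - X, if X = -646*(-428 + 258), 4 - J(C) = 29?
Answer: -239897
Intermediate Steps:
J(C) = -25 (J(C) = 4 - 1*29 = 4 - 29 = -25)
X = 109820 (X = -646*(-170) = 109820)
(J(4) + 1066*(-122)) - X = (-25 + 1066*(-122)) - 1*109820 = (-25 - 130052) - 109820 = -130077 - 109820 = -239897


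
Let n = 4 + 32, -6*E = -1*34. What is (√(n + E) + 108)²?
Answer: 35117/3 + 360*√15 ≈ 13100.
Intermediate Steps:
E = 17/3 (E = -(-1)*34/6 = -⅙*(-34) = 17/3 ≈ 5.6667)
n = 36
(√(n + E) + 108)² = (√(36 + 17/3) + 108)² = (√(125/3) + 108)² = (5*√15/3 + 108)² = (108 + 5*√15/3)²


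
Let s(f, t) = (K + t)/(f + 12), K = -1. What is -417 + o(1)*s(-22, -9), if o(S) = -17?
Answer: -434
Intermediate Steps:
s(f, t) = (-1 + t)/(12 + f) (s(f, t) = (-1 + t)/(f + 12) = (-1 + t)/(12 + f))
-417 + o(1)*s(-22, -9) = -417 - 17*(-1 - 9)/(12 - 22) = -417 - 17*(-10)/(-10) = -417 - (-17)*(-10)/10 = -417 - 17*1 = -417 - 17 = -434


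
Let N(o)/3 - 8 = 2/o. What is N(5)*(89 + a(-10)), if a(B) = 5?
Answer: 11844/5 ≈ 2368.8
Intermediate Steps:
N(o) = 24 + 6/o (N(o) = 24 + 3*(2/o) = 24 + 6/o)
N(5)*(89 + a(-10)) = (24 + 6/5)*(89 + 5) = (24 + 6*(⅕))*94 = (24 + 6/5)*94 = (126/5)*94 = 11844/5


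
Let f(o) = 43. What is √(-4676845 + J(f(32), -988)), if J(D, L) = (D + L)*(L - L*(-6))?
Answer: 5*√74351 ≈ 1363.4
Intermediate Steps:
J(D, L) = 7*L*(D + L) (J(D, L) = (D + L)*(L - (-6)*L) = (D + L)*(L + 6*L) = (D + L)*(7*L) = 7*L*(D + L))
√(-4676845 + J(f(32), -988)) = √(-4676845 + 7*(-988)*(43 - 988)) = √(-4676845 + 7*(-988)*(-945)) = √(-4676845 + 6535620) = √1858775 = 5*√74351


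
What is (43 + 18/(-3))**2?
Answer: 1369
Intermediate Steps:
(43 + 18/(-3))**2 = (43 + 18*(-1/3))**2 = (43 - 6)**2 = 37**2 = 1369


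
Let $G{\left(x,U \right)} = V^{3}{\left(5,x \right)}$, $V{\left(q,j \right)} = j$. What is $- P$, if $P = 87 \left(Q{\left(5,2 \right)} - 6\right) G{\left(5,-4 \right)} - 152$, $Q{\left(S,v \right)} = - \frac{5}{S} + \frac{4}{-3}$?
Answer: $90777$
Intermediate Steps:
$G{\left(x,U \right)} = x^{3}$
$Q{\left(S,v \right)} = - \frac{4}{3} - \frac{5}{S}$ ($Q{\left(S,v \right)} = - \frac{5}{S} + 4 \left(- \frac{1}{3}\right) = - \frac{5}{S} - \frac{4}{3} = - \frac{4}{3} - \frac{5}{S}$)
$P = -90777$ ($P = 87 \left(\left(- \frac{4}{3} - \frac{5}{5}\right) - 6\right) 5^{3} - 152 = 87 \left(\left(- \frac{4}{3} - 1\right) - 6\right) 125 - 152 = 87 \left(- \frac{7}{3} - 6\right) 125 - 152 = 87 \left(\left(- \frac{25}{3}\right) 125\right) - 152 = 87 \left(- \frac{3125}{3}\right) - 152 = -90625 - 152 = -90777$)
$- P = \left(-1\right) \left(-90777\right) = 90777$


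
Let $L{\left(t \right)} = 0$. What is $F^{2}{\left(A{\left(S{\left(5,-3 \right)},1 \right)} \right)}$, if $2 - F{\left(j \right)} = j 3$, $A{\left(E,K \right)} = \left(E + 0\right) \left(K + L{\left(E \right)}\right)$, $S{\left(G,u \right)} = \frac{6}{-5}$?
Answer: $\frac{784}{25} \approx 31.36$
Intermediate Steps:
$S{\left(G,u \right)} = - \frac{6}{5}$ ($S{\left(G,u \right)} = 6 \left(- \frac{1}{5}\right) = - \frac{6}{5}$)
$A{\left(E,K \right)} = E K$ ($A{\left(E,K \right)} = \left(E + 0\right) \left(K + 0\right) = E K$)
$F{\left(j \right)} = 2 - 3 j$ ($F{\left(j \right)} = 2 - j 3 = 2 - 3 j$)
$F^{2}{\left(A{\left(S{\left(5,-3 \right)},1 \right)} \right)} = \left(2 - 3 \left(\left(- \frac{6}{5}\right) 1\right)\right)^{2} = \left(2 - - \frac{18}{5}\right)^{2} = \left(2 + \frac{18}{5}\right)^{2} = \left(\frac{28}{5}\right)^{2} = \frac{784}{25}$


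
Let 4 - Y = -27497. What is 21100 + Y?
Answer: 48601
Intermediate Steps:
Y = 27501 (Y = 4 - 1*(-27497) = 4 + 27497 = 27501)
21100 + Y = 21100 + 27501 = 48601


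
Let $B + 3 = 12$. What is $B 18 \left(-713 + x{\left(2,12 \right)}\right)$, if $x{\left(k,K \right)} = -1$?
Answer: $-115668$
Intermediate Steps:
$B = 9$ ($B = -3 + 12 = 9$)
$B 18 \left(-713 + x{\left(2,12 \right)}\right) = 9 \cdot 18 \left(-713 - 1\right) = 162 \left(-714\right) = -115668$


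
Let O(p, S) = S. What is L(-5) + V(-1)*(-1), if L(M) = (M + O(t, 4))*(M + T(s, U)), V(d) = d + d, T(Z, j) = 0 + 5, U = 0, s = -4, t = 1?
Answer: 2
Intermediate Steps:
T(Z, j) = 5
V(d) = 2*d
L(M) = (4 + M)*(5 + M) (L(M) = (M + 4)*(M + 5) = (4 + M)*(5 + M))
L(-5) + V(-1)*(-1) = (20 + (-5)**2 + 9*(-5)) + (2*(-1))*(-1) = (20 + 25 - 45) - 2*(-1) = 0 + 2 = 2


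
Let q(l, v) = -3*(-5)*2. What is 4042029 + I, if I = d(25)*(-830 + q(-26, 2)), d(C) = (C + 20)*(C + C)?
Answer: 2242029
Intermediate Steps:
d(C) = 2*C*(20 + C) (d(C) = (20 + C)*(2*C) = 2*C*(20 + C))
q(l, v) = 30 (q(l, v) = 15*2 = 30)
I = -1800000 (I = (2*25*(20 + 25))*(-830 + 30) = (2*25*45)*(-800) = 2250*(-800) = -1800000)
4042029 + I = 4042029 - 1800000 = 2242029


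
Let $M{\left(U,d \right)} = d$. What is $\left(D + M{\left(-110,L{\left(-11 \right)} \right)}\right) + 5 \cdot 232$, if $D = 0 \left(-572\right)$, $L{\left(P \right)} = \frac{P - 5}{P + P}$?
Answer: $\frac{12768}{11} \approx 1160.7$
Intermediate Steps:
$L{\left(P \right)} = \frac{-5 + P}{2 P}$
$D = 0$
$\left(D + M{\left(-110,L{\left(-11 \right)} \right)}\right) + 5 \cdot 232 = \left(0 + \frac{-5 - 11}{2 \left(-11\right)}\right) + 5 \cdot 232 = \left(0 + \frac{1}{2} \left(- \frac{1}{11}\right) \left(-16\right)\right) + 1160 = \left(0 + \frac{8}{11}\right) + 1160 = \frac{8}{11} + 1160 = \frac{12768}{11}$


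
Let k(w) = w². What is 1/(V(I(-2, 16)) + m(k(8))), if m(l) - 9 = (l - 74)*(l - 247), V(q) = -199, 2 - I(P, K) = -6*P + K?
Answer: 1/1640 ≈ 0.00060976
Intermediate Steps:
I(P, K) = 2 - K + 6*P (I(P, K) = 2 - (-6*P + K) = 2 - (K - 6*P) = 2 + (-K + 6*P) = 2 - K + 6*P)
m(l) = 9 + (-247 + l)*(-74 + l) (m(l) = 9 + (l - 74)*(l - 247) = 9 + (-74 + l)*(-247 + l) = 9 + (-247 + l)*(-74 + l))
1/(V(I(-2, 16)) + m(k(8))) = 1/(-199 + (18287 + (8²)² - 321*8²)) = 1/(-199 + (18287 + 64² - 321*64)) = 1/(-199 + (18287 + 4096 - 20544)) = 1/(-199 + 1839) = 1/1640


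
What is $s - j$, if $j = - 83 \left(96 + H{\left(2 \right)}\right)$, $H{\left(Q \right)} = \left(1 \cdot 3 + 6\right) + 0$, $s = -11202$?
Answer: $-2487$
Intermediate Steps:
$H{\left(Q \right)} = 9$ ($H{\left(Q \right)} = \left(3 + 6\right) + 0 = 9 + 0 = 9$)
$j = -8715$ ($j = - 83 \left(96 + 9\right) = \left(-83\right) 105 = -8715$)
$s - j = -11202 - -8715 = -11202 + 8715 = -2487$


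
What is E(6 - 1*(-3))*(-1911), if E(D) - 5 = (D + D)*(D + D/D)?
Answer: -353535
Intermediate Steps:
E(D) = 5 + 2*D*(1 + D) (E(D) = 5 + (D + D)*(D + D/D) = 5 + (2*D)*(D + 1) = 5 + (2*D)*(1 + D) = 5 + 2*D*(1 + D))
E(6 - 1*(-3))*(-1911) = (5 + 2*(6 - 1*(-3)) + 2*(6 - 1*(-3))²)*(-1911) = (5 + 2*(6 + 3) + 2*(6 + 3)²)*(-1911) = (5 + 2*9 + 2*9²)*(-1911) = (5 + 18 + 2*81)*(-1911) = (5 + 18 + 162)*(-1911) = 185*(-1911) = -353535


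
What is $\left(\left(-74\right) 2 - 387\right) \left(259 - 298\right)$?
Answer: $20865$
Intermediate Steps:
$\left(\left(-74\right) 2 - 387\right) \left(259 - 298\right) = \left(-148 - 387\right) \left(-39\right) = \left(-535\right) \left(-39\right) = 20865$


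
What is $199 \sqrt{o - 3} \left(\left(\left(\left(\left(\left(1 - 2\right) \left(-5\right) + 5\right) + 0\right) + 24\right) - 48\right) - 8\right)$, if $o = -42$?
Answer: $- 13134 i \sqrt{5} \approx - 29369.0 i$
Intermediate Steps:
$199 \sqrt{o - 3} \left(\left(\left(\left(\left(\left(1 - 2\right) \left(-5\right) + 5\right) + 0\right) + 24\right) - 48\right) - 8\right) = 199 \sqrt{-42 - 3} \left(\left(\left(\left(\left(\left(1 - 2\right) \left(-5\right) + 5\right) + 0\right) + 24\right) - 48\right) - 8\right) = 199 \sqrt{-45} \left(\left(\left(\left(\left(\left(-1\right) \left(-5\right) + 5\right) + 0\right) + 24\right) - 48\right) - 8\right) = 199 \cdot 3 i \sqrt{5} \left(\left(\left(\left(\left(5 + 5\right) + 0\right) + 24\right) - 48\right) - 8\right) = 597 i \sqrt{5} \left(\left(\left(\left(10 + 0\right) + 24\right) - 48\right) - 8\right) = 597 i \sqrt{5} \left(\left(\left(10 + 24\right) - 48\right) - 8\right) = 597 i \sqrt{5} \left(\left(34 - 48\right) - 8\right) = 597 i \sqrt{5} \left(-14 - 8\right) = 597 i \sqrt{5} \left(-22\right) = - 13134 i \sqrt{5}$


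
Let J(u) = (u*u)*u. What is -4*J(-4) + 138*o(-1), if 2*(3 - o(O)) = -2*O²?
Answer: 808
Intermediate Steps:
J(u) = u³ (J(u) = u²*u = u³)
o(O) = 3 + O² (o(O) = 3 - (-1)*O² = 3 + O²)
-4*J(-4) + 138*o(-1) = -4*(-4)³ + 138*(3 + (-1)²) = -4*(-64) + 138*(3 + 1) = 256 + 138*4 = 256 + 552 = 808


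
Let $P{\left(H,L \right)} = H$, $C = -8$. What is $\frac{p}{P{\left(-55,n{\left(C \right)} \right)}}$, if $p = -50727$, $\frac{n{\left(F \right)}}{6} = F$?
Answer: $\frac{50727}{55} \approx 922.31$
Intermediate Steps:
$n{\left(F \right)} = 6 F$
$\frac{p}{P{\left(-55,n{\left(C \right)} \right)}} = - \frac{50727}{-55} = \left(-50727\right) \left(- \frac{1}{55}\right) = \frac{50727}{55}$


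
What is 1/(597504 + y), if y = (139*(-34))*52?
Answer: 1/351752 ≈ 2.8429e-6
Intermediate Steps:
y = -245752 (y = -4726*52 = -245752)
1/(597504 + y) = 1/(597504 - 245752) = 1/351752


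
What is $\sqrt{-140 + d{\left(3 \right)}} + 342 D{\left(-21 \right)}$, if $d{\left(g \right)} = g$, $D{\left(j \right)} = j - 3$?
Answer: $-8208 + i \sqrt{137} \approx -8208.0 + 11.705 i$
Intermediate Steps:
$D{\left(j \right)} = -3 + j$
$\sqrt{-140 + d{\left(3 \right)}} + 342 D{\left(-21 \right)} = \sqrt{-140 + 3} + 342 \left(-3 - 21\right) = \sqrt{-137} + 342 \left(-24\right) = i \sqrt{137} - 8208 = -8208 + i \sqrt{137}$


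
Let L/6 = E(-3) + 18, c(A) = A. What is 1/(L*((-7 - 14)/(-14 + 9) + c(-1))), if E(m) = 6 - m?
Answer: 5/2592 ≈ 0.0019290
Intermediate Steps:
L = 162 (L = 6*((6 - 1*(-3)) + 18) = 6*((6 + 3) + 18) = 6*(9 + 18) = 6*27 = 162)
1/(L*((-7 - 14)/(-14 + 9) + c(-1))) = 1/(162*((-7 - 14)/(-14 + 9) - 1)) = 1/(162*(-21/(-5) - 1)) = 1/(162*(-21*(-⅕) - 1)) = 1/(162*(21/5 - 1)) = 1/(162*(16/5)) = 1/(2592/5) = 5/2592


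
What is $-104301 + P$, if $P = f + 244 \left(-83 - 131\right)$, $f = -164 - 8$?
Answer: $-156689$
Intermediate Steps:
$f = -172$ ($f = -164 - 8 = -172$)
$P = -52388$ ($P = -172 + 244 \left(-83 - 131\right) = -172 + 244 \left(-214\right) = -172 - 52216 = -52388$)
$-104301 + P = -104301 - 52388 = -156689$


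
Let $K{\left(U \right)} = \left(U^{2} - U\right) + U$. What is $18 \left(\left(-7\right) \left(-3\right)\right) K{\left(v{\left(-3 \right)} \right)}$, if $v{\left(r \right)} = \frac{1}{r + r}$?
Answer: $\frac{21}{2} \approx 10.5$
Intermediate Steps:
$v{\left(r \right)} = \frac{1}{2 r}$
$K{\left(U \right)} = U^{2}$
$18 \left(\left(-7\right) \left(-3\right)\right) K{\left(v{\left(-3 \right)} \right)} = 18 \left(\left(-7\right) \left(-3\right)\right) \left(\frac{1}{2 \left(-3\right)}\right)^{2} = 18 \cdot 21 \left(\frac{1}{2} \left(- \frac{1}{3}\right)\right)^{2} = 378 \left(- \frac{1}{6}\right)^{2} = 378 \cdot \frac{1}{36} = \frac{21}{2}$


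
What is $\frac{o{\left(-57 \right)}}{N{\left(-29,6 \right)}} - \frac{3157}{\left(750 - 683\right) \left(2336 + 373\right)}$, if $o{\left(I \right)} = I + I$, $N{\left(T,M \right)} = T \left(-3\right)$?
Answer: $- \frac{998381}{751941} \approx -1.3277$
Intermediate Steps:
$N{\left(T,M \right)} = - 3 T$
$o{\left(I \right)} = 2 I$
$\frac{o{\left(-57 \right)}}{N{\left(-29,6 \right)}} - \frac{3157}{\left(750 - 683\right) \left(2336 + 373\right)} = \frac{2 \left(-57\right)}{\left(-3\right) \left(-29\right)} - \frac{3157}{\left(750 - 683\right) \left(2336 + 373\right)} = - \frac{114}{87} - \frac{3157}{67 \cdot 2709} = \left(-114\right) \frac{1}{87} - \frac{3157}{181503} = - \frac{38}{29} - \frac{451}{25929} = - \frac{998381}{751941}$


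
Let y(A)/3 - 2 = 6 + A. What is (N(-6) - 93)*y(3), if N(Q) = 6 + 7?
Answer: -2640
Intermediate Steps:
N(Q) = 13
y(A) = 24 + 3*A (y(A) = 6 + 3*(6 + A) = 6 + (18 + 3*A) = 24 + 3*A)
(N(-6) - 93)*y(3) = (13 - 93)*(24 + 3*3) = -80*(24 + 9) = -80*33 = -2640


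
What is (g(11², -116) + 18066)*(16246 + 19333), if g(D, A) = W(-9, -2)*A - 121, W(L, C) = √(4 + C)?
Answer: 638465155 - 4127164*√2 ≈ 6.3263e+8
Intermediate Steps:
g(D, A) = -121 + A*√2 (g(D, A) = √(4 - 2)*A - 121 = √2*A - 121 = A*√2 - 121 = -121 + A*√2)
(g(11², -116) + 18066)*(16246 + 19333) = ((-121 - 116*√2) + 18066)*(16246 + 19333) = (17945 - 116*√2)*35579 = 638465155 - 4127164*√2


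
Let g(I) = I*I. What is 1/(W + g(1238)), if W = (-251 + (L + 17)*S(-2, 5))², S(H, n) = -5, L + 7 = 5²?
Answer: 1/1714120 ≈ 5.8339e-7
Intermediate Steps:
L = 18 (L = -7 + 5² = -7 + 25 = 18)
g(I) = I²
W = 181476 (W = (-251 + (18 + 17)*(-5))² = (-251 + 35*(-5))² = (-251 - 175)² = (-426)² = 181476)
1/(W + g(1238)) = 1/(181476 + 1238²) = 1/(181476 + 1532644) = 1/1714120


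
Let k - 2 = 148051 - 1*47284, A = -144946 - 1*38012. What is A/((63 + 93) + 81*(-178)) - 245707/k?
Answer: 2488703578/239527913 ≈ 10.390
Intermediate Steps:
A = -182958 (A = -144946 - 38012 = -182958)
k = 100769 (k = 2 + (148051 - 1*47284) = 2 + (148051 - 47284) = 2 + 100767 = 100769)
A/((63 + 93) + 81*(-178)) - 245707/k = -182958/((63 + 93) + 81*(-178)) - 245707/100769 = -182958/(156 - 14418) - 245707*1/100769 = -182958/(-14262) - 245707/100769 = -182958*(-1/14262) - 245707/100769 = 30493/2377 - 245707/100769 = 2488703578/239527913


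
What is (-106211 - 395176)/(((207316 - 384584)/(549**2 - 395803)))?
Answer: -3380852541/12662 ≈ -2.6701e+5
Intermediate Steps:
(-106211 - 395176)/(((207316 - 384584)/(549**2 - 395803))) = -501387/((-177268/(301401 - 395803))) = -501387/((-177268/(-94402))) = -501387/((-177268*(-1/94402))) = -501387/12662/6743 = -501387*6743/12662 = -3380852541/12662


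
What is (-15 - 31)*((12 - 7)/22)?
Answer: -115/11 ≈ -10.455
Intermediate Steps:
(-15 - 31)*((12 - 7)/22) = -230/22 = -46*5/22 = -115/11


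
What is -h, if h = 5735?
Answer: -5735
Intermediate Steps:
-h = -1*5735 = -5735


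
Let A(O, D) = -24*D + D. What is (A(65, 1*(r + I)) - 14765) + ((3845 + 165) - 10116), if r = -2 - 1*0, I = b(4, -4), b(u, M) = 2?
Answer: -20871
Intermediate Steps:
I = 2
r = -2 (r = -2 + 0 = -2)
A(O, D) = -23*D
(A(65, 1*(r + I)) - 14765) + ((3845 + 165) - 10116) = (-23*(-2 + 2) - 14765) + ((3845 + 165) - 10116) = (-23*0 - 14765) + (4010 - 10116) = (-23*0 - 14765) - 6106 = (0 - 14765) - 6106 = -14765 - 6106 = -20871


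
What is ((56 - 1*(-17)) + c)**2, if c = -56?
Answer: 289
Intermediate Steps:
((56 - 1*(-17)) + c)**2 = ((56 - 1*(-17)) - 56)**2 = ((56 + 17) - 56)**2 = (73 - 56)**2 = 17**2 = 289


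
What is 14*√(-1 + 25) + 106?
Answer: 106 + 28*√6 ≈ 174.59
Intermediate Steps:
14*√(-1 + 25) + 106 = 14*√24 + 106 = 14*(2*√6) + 106 = 28*√6 + 106 = 106 + 28*√6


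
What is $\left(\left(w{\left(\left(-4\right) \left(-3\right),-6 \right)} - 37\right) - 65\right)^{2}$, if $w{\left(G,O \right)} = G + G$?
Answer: $6084$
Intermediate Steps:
$w{\left(G,O \right)} = 2 G$
$\left(\left(w{\left(\left(-4\right) \left(-3\right),-6 \right)} - 37\right) - 65\right)^{2} = \left(\left(2 \left(\left(-4\right) \left(-3\right)\right) - 37\right) - 65\right)^{2} = \left(\left(2 \cdot 12 - 37\right) - 65\right)^{2} = \left(\left(24 - 37\right) - 65\right)^{2} = \left(-13 - 65\right)^{2} = \left(-78\right)^{2} = 6084$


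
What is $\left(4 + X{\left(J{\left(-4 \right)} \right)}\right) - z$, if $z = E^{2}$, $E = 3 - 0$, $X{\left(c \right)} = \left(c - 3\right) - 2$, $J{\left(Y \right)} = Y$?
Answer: $-14$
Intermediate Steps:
$X{\left(c \right)} = -5 + c$ ($X{\left(c \right)} = \left(-3 + c\right) - 2 = -5 + c$)
$E = 3$ ($E = 3 + 0 = 3$)
$z = 9$ ($z = 3^{2} = 9$)
$\left(4 + X{\left(J{\left(-4 \right)} \right)}\right) - z = \left(4 - 9\right) - 9 = -5 - 9 = -14$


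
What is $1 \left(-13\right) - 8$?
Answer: $-21$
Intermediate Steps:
$1 \left(-13\right) - 8 = -13 - 8 = -21$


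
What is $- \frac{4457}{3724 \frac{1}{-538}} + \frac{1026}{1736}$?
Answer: $\frac{74402075}{115444} \approx 644.49$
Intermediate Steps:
$- \frac{4457}{3724 \frac{1}{-538}} + \frac{1026}{1736} = - \frac{4457}{3724 \left(- \frac{1}{538}\right)} + 1026 \cdot \frac{1}{1736} = - \frac{4457}{- \frac{1862}{269}} + \frac{513}{868} = \left(-4457\right) \left(- \frac{269}{1862}\right) + \frac{513}{868} = \frac{1198933}{1862} + \frac{513}{868} = \frac{74402075}{115444}$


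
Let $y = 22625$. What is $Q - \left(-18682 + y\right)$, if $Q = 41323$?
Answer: $37380$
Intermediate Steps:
$Q - \left(-18682 + y\right) = 41323 - \left(-18682 + 22625\right) = 41323 - 3943 = 37380$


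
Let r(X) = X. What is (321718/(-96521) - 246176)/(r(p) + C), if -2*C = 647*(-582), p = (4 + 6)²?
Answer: -23761475414/18182336417 ≈ -1.3068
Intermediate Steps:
p = 100 (p = 10² = 100)
C = 188277 (C = -647*(-582)/2 = -½*(-376554) = 188277)
(321718/(-96521) - 246176)/(r(p) + C) = (321718/(-96521) - 246176)/(100 + 188277) = (321718*(-1/96521) - 246176)/188377 = (-321718/96521 - 246176)*(1/188377) = -23761475414/96521*1/188377 = -23761475414/18182336417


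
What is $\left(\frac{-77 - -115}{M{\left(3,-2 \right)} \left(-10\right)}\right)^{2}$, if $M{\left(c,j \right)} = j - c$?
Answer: $\frac{361}{625} \approx 0.5776$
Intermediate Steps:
$\left(\frac{-77 - -115}{M{\left(3,-2 \right)} \left(-10\right)}\right)^{2} = \left(\frac{-77 - -115}{\left(-2 - 3\right) \left(-10\right)}\right)^{2} = \left(\frac{-77 + 115}{\left(-2 - 3\right) \left(-10\right)}\right)^{2} = \left(\frac{38}{\left(-5\right) \left(-10\right)}\right)^{2} = \left(\frac{38}{50}\right)^{2} = \left(38 \cdot \frac{1}{50}\right)^{2} = \left(\frac{19}{25}\right)^{2} = \frac{361}{625}$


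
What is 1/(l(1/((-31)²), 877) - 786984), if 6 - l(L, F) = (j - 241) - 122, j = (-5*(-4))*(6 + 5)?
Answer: -1/786835 ≈ -1.2709e-6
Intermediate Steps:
j = 220 (j = 20*11 = 220)
l(L, F) = 149 (l(L, F) = 6 - ((220 - 241) - 122) = 6 - (-21 - 122) = 6 - 1*(-143) = 6 + 143 = 149)
1/(l(1/((-31)²), 877) - 786984) = 1/(149 - 786984) = 1/(-786835) = -1/786835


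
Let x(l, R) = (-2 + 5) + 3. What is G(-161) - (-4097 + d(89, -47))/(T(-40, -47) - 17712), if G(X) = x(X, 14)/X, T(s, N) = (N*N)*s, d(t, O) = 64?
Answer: -1285745/17077592 ≈ -0.075288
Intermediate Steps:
x(l, R) = 6 (x(l, R) = 3 + 3 = 6)
T(s, N) = s*N² (T(s, N) = N²*s = s*N²)
G(X) = 6/X
G(-161) - (-4097 + d(89, -47))/(T(-40, -47) - 17712) = 6/(-161) - (-4097 + 64)/(-40*(-47)² - 17712) = 6*(-1/161) - (-4033)/(-40*2209 - 17712) = -6/161 - (-4033)/(-88360 - 17712) = -6/161 - (-4033)/(-106072) = -6/161 - (-4033)*(-1)/106072 = -6/161 - 1*4033/106072 = -6/161 - 4033/106072 = -1285745/17077592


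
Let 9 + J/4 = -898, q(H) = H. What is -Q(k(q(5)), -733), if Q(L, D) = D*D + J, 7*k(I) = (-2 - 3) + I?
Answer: -533661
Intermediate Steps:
J = -3628 (J = -36 + 4*(-898) = -36 - 3592 = -3628)
k(I) = -5/7 + I/7 (k(I) = ((-2 - 3) + I)/7 = (-5 + I)/7 = -5/7 + I/7)
Q(L, D) = -3628 + D**2 (Q(L, D) = D*D - 3628 = D**2 - 3628 = -3628 + D**2)
-Q(k(q(5)), -733) = -(-3628 + (-733)**2) = -(-3628 + 537289) = -1*533661 = -533661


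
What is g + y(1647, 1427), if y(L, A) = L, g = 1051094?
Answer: 1052741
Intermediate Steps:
g + y(1647, 1427) = 1051094 + 1647 = 1052741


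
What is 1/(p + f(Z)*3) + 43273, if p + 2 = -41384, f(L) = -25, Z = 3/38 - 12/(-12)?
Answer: 1794141852/41461 ≈ 43273.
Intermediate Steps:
Z = 41/38 (Z = 3*(1/38) - 12*(-1/12) = 3/38 + 1 = 41/38 ≈ 1.0789)
p = -41386 (p = -2 - 41384 = -41386)
1/(p + f(Z)*3) + 43273 = 1/(-41386 - 25*3) + 43273 = 1/(-41386 - 75) + 43273 = 1/(-41461) + 43273 = -1/41461 + 43273 = 1794141852/41461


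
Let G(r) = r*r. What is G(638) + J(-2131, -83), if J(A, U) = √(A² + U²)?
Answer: 407044 + 5*√181922 ≈ 4.0918e+5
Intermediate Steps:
G(r) = r²
G(638) + J(-2131, -83) = 638² + √((-2131)² + (-83)²) = 407044 + √(4541161 + 6889) = 407044 + √4548050 = 407044 + 5*√181922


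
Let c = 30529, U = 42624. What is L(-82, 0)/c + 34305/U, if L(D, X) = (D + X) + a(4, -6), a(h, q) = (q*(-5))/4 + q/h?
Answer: 348019307/433756032 ≈ 0.80234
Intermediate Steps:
a(h, q) = -5*q/4 + q/h (a(h, q) = -5*q*(¼) + q/h = -5*q/4 + q/h)
L(D, X) = 6 + D + X (L(D, X) = (D + X) + (-5/4*(-6) - 6/4) = (D + X) + (15/2 - 6*¼) = (D + X) + (15/2 - 3/2) = (D + X) + 6 = 6 + D + X)
L(-82, 0)/c + 34305/U = (6 - 82 + 0)/30529 + 34305/42624 = -76*1/30529 + 34305*(1/42624) = -76/30529 + 11435/14208 = 348019307/433756032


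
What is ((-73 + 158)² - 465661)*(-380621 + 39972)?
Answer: 156165764964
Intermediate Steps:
((-73 + 158)² - 465661)*(-380621 + 39972) = (85² - 465661)*(-340649) = (7225 - 465661)*(-340649) = -458436*(-340649) = 156165764964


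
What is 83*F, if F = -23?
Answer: -1909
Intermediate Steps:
83*F = 83*(-23) = -1909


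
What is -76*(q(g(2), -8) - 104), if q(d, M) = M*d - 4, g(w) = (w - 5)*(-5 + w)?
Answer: 13680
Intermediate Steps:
g(w) = (-5 + w)**2 (g(w) = (-5 + w)*(-5 + w) = (-5 + w)**2)
q(d, M) = -4 + M*d
-76*(q(g(2), -8) - 104) = -76*((-4 - 8*(-5 + 2)**2) - 104) = -76*((-4 - 8*(-3)**2) - 104) = -76*((-4 - 8*9) - 104) = -76*((-4 - 72) - 104) = -76*(-76 - 104) = -76*(-180) = 13680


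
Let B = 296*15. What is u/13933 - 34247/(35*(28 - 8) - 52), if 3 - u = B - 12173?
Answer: -472150523/9028584 ≈ -52.295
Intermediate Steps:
B = 4440
u = 7736 (u = 3 - (4440 - 12173) = 3 - 1*(-7733) = 3 + 7733 = 7736)
u/13933 - 34247/(35*(28 - 8) - 52) = 7736/13933 - 34247/(35*(28 - 8) - 52) = 7736*(1/13933) - 34247/(35*20 - 52) = 7736/13933 - 34247/(700 - 52) = 7736/13933 - 34247/648 = -472150523/9028584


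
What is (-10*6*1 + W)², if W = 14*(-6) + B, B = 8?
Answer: 18496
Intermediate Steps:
W = -76 (W = 14*(-6) + 8 = -84 + 8 = -76)
(-10*6*1 + W)² = (-10*6*1 - 76)² = (-60*1 - 76)² = (-60 - 76)² = (-136)² = 18496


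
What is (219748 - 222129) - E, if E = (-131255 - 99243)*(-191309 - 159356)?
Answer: -80827583551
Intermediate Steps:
E = 80827581170 (E = -230498*(-350665) = 80827581170)
(219748 - 222129) - E = (219748 - 222129) - 1*80827581170 = -2381 - 80827581170 = -80827583551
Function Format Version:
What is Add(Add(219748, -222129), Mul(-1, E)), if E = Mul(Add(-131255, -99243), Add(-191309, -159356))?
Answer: -80827583551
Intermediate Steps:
E = 80827581170 (E = Mul(-230498, -350665) = 80827581170)
Add(Add(219748, -222129), Mul(-1, E)) = Add(Add(219748, -222129), Mul(-1, 80827581170)) = Add(-2381, -80827581170) = -80827583551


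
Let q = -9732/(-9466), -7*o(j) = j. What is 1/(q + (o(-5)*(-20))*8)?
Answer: -33131/3752338 ≈ -0.0088294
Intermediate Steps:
o(j) = -j/7
q = 4866/4733 (q = -9732*(-1/9466) = 4866/4733 ≈ 1.0281)
1/(q + (o(-5)*(-20))*8) = 1/(4866/4733 + (-⅐*(-5)*(-20))*8) = 1/(4866/4733 + ((5/7)*(-20))*8) = 1/(4866/4733 - 100/7*8) = 1/(4866/4733 - 800/7) = 1/(-3752338/33131) = -33131/3752338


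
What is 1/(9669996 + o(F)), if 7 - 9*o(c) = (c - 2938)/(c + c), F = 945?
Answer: 17010/164486647183 ≈ 1.0341e-7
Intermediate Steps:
o(c) = 7/9 - (-2938 + c)/(18*c) (o(c) = 7/9 - (c - 2938)/(9*(c + c)) = 7/9 - (-2938 + c)/(9*(2*c)) = 7/9 - (-2938 + c)*1/(2*c)/9 = 7/9 - (-2938 + c)/(18*c))
1/(9669996 + o(F)) = 1/(9669996 + (13/18)*(226 + 945)/945) = 1/(9669996 + (13/18)*(1/945)*1171) = 1/(9669996 + 15223/17010) = 1/(164486647183/17010) = 17010/164486647183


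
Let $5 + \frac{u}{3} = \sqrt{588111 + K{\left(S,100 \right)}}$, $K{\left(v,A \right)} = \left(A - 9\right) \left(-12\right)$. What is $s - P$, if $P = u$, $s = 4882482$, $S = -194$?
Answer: $4882497 - 3 \sqrt{587019} \approx 4.8802 \cdot 10^{6}$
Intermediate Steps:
$K{\left(v,A \right)} = 108 - 12 A$ ($K{\left(v,A \right)} = \left(-9 + A\right) \left(-12\right) = 108 - 12 A$)
$u = -15 + 3 \sqrt{587019}$ ($u = -15 + 3 \sqrt{588111 + \left(108 - 1200\right)} = -15 + 3 \sqrt{588111 - 1092} = -15 + 3 \sqrt{587019} \approx 2283.5$)
$P = -15 + 3 \sqrt{587019} \approx 2283.5$
$s - P = 4882482 - \left(-15 + 3 \sqrt{587019}\right) = 4882482 + \left(15 - 3 \sqrt{587019}\right) = 4882497 - 3 \sqrt{587019}$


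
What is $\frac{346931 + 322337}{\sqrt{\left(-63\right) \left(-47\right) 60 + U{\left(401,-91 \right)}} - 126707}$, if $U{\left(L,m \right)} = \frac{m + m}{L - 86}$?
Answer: $- \frac{3816042321420}{722451878531} - \frac{2007804 \sqrt{39973370}}{722451878531} \approx -5.2996$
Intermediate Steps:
$U{\left(L,m \right)} = \frac{2 m}{-86 + L}$
$\frac{346931 + 322337}{\sqrt{\left(-63\right) \left(-47\right) 60 + U{\left(401,-91 \right)}} - 126707} = \frac{346931 + 322337}{\sqrt{\left(-63\right) \left(-47\right) 60 + 2 \left(-91\right) \frac{1}{-86 + 401}} - 126707} = \frac{669268}{\sqrt{2961 \cdot 60 + 2 \left(-91\right) \frac{1}{315}} - 126707} = \frac{669268}{\sqrt{177660 + 2 \left(-91\right) \frac{1}{315}} - 126707} = \frac{669268}{\sqrt{177660 - \frac{26}{45}} - 126707} = \frac{669268}{\sqrt{\frac{7994674}{45}} - 126707} = \frac{669268}{\frac{\sqrt{39973370}}{15} - 126707} = \frac{669268}{-126707 + \frac{\sqrt{39973370}}{15}}$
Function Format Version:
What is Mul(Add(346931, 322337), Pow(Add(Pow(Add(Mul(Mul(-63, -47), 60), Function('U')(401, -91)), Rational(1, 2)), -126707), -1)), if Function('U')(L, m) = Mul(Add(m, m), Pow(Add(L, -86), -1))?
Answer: Add(Rational(-3816042321420, 722451878531), Mul(Rational(-2007804, 722451878531), Pow(39973370, Rational(1, 2)))) ≈ -5.2996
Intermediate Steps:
Function('U')(L, m) = Mul(2, m, Pow(Add(-86, L), -1)) (Function('U')(L, m) = Mul(Mul(2, m), Pow(Add(-86, L), -1)) = Mul(2, m, Pow(Add(-86, L), -1)))
Mul(Add(346931, 322337), Pow(Add(Pow(Add(Mul(Mul(-63, -47), 60), Function('U')(401, -91)), Rational(1, 2)), -126707), -1)) = Mul(Add(346931, 322337), Pow(Add(Pow(Add(Mul(Mul(-63, -47), 60), Mul(2, -91, Pow(Add(-86, 401), -1))), Rational(1, 2)), -126707), -1)) = Mul(669268, Pow(Add(Pow(Add(Mul(2961, 60), Mul(2, -91, Pow(315, -1))), Rational(1, 2)), -126707), -1)) = Mul(669268, Pow(Add(Pow(Add(177660, Mul(2, -91, Rational(1, 315))), Rational(1, 2)), -126707), -1)) = Mul(669268, Pow(Add(Pow(Add(177660, Rational(-26, 45)), Rational(1, 2)), -126707), -1)) = Mul(669268, Pow(Add(Pow(Rational(7994674, 45), Rational(1, 2)), -126707), -1)) = Mul(669268, Pow(Add(Mul(Rational(1, 15), Pow(39973370, Rational(1, 2))), -126707), -1)) = Mul(669268, Pow(Add(-126707, Mul(Rational(1, 15), Pow(39973370, Rational(1, 2)))), -1))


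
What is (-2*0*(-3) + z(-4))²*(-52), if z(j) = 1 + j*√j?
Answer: 3276 + 832*I ≈ 3276.0 + 832.0*I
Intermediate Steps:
z(j) = 1 + j^(3/2)
(-2*0*(-3) + z(-4))²*(-52) = (-2*0*(-3) + (1 + (-4)^(3/2)))²*(-52) = (0*(-3) + (1 - 8*I))²*(-52) = (0 + (1 - 8*I))²*(-52) = (1 - 8*I)²*(-52) = -52*(1 - 8*I)²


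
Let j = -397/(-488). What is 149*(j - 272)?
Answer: -19718511/488 ≈ -40407.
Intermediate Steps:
j = 397/488 (j = -397*(-1/488) = 397/488 ≈ 0.81352)
149*(j - 272) = 149*(397/488 - 272) = 149*(-132339/488) = -19718511/488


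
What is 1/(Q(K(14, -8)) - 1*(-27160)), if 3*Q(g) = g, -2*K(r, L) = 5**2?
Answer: 6/162935 ≈ 3.6824e-5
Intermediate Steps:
K(r, L) = -25/2 (K(r, L) = -1/2*5**2 = -1/2*25 = -25/2)
Q(g) = g/3
1/(Q(K(14, -8)) - 1*(-27160)) = 1/((1/3)*(-25/2) - 1*(-27160)) = 1/(-25/6 + 27160) = 1/(162935/6) = 6/162935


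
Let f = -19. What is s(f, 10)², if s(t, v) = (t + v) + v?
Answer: 1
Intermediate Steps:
s(t, v) = t + 2*v
s(f, 10)² = (-19 + 2*10)² = (-19 + 20)² = 1² = 1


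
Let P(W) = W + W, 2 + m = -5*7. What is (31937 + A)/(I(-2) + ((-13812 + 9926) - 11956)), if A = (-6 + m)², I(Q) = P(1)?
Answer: -1877/880 ≈ -2.1330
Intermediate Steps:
m = -37 (m = -2 - 5*7 = -2 - 35 = -37)
P(W) = 2*W
I(Q) = 2 (I(Q) = 2*1 = 2)
A = 1849 (A = (-6 - 37)² = (-43)² = 1849)
(31937 + A)/(I(-2) + ((-13812 + 9926) - 11956)) = (31937 + 1849)/(2 + ((-13812 + 9926) - 11956)) = 33786/(2 + (-3886 - 11956)) = 33786/(2 - 15842) = 33786/(-15840) = 33786*(-1/15840) = -1877/880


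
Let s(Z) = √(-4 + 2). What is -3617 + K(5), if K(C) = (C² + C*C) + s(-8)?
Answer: -3567 + I*√2 ≈ -3567.0 + 1.4142*I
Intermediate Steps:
s(Z) = I*√2 (s(Z) = √(-2) = I*√2)
K(C) = 2*C² + I*√2 (K(C) = (C² + C*C) + I*√2 = (C² + C²) + I*√2 = 2*C² + I*√2)
-3617 + K(5) = -3617 + (2*5² + I*√2) = -3617 + (2*25 + I*√2) = -3617 + (50 + I*√2) = -3567 + I*√2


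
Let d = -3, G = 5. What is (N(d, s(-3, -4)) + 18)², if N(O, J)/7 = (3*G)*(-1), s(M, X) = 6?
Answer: 7569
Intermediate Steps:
N(O, J) = -105 (N(O, J) = 7*((3*5)*(-1)) = 7*(15*(-1)) = 7*(-15) = -105)
(N(d, s(-3, -4)) + 18)² = (-105 + 18)² = (-87)² = 7569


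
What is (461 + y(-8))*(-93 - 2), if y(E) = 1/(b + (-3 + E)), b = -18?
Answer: -1269960/29 ≈ -43792.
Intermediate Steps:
y(E) = 1/(-21 + E) (y(E) = 1/(-18 + (-3 + E)) = 1/(-21 + E))
(461 + y(-8))*(-93 - 2) = (461 + 1/(-21 - 8))*(-93 - 2) = (461 + 1/(-29))*(-95) = (461 - 1/29)*(-95) = (13368/29)*(-95) = -1269960/29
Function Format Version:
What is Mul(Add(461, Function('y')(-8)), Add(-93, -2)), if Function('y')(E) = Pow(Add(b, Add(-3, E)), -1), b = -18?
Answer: Rational(-1269960, 29) ≈ -43792.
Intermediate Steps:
Function('y')(E) = Pow(Add(-21, E), -1) (Function('y')(E) = Pow(Add(-18, Add(-3, E)), -1) = Pow(Add(-21, E), -1))
Mul(Add(461, Function('y')(-8)), Add(-93, -2)) = Mul(Add(461, Pow(Add(-21, -8), -1)), Add(-93, -2)) = Mul(Add(461, Pow(-29, -1)), -95) = Mul(Add(461, Rational(-1, 29)), -95) = Mul(Rational(13368, 29), -95) = Rational(-1269960, 29)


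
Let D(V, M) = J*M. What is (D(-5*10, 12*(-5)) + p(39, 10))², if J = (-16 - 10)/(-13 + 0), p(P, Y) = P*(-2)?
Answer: 39204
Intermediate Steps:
p(P, Y) = -2*P
J = 2 (J = -26/(-13) = -26*(-1/13) = 2)
D(V, M) = 2*M
(D(-5*10, 12*(-5)) + p(39, 10))² = (2*(12*(-5)) - 2*39)² = (2*(-60) - 78)² = (-120 - 78)² = (-198)² = 39204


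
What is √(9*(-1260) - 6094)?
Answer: I*√17434 ≈ 132.04*I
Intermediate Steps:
√(9*(-1260) - 6094) = √(-11340 - 6094) = √(-17434) = I*√17434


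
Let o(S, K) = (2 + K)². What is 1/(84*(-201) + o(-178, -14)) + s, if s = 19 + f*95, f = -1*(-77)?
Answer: 122771159/16740 ≈ 7334.0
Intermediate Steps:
f = 77
s = 7334 (s = 19 + 77*95 = 19 + 7315 = 7334)
1/(84*(-201) + o(-178, -14)) + s = 1/(84*(-201) + (2 - 14)²) + 7334 = 1/(-16884 + (-12)²) + 7334 = 1/(-16884 + 144) + 7334 = 1/(-16740) + 7334 = -1/16740 + 7334 = 122771159/16740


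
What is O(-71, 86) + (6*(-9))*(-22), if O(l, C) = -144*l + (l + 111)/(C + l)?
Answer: 34244/3 ≈ 11415.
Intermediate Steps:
O(l, C) = -144*l + (111 + l)/(C + l)
O(-71, 86) + (6*(-9))*(-22) = (111 - 71 - 144*(-71)² - 144*86*(-71))/(86 - 71) + (6*(-9))*(-22) = (111 - 71 - 144*5041 + 879264)/15 - 54*(-22) = (111 - 71 - 725904 + 879264)/15 + 1188 = (1/15)*153400 + 1188 = 30680/3 + 1188 = 34244/3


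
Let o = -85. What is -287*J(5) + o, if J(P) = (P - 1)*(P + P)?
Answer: -11565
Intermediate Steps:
J(P) = 2*P*(-1 + P) (J(P) = (-1 + P)*(2*P) = 2*P*(-1 + P))
-287*J(5) + o = -574*5*(-1 + 5) - 85 = -574*5*4 - 85 = -287*40 - 85 = -11480 - 85 = -11565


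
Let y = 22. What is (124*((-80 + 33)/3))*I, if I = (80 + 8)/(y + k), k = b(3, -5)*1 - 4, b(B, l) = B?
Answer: -512864/63 ≈ -8140.7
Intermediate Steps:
k = -1 (k = 3*1 - 4 = 3 - 4 = -1)
I = 88/21 (I = (80 + 8)/(22 - 1) = 88/21 ≈ 4.1905)
(124*((-80 + 33)/3))*I = (124*((-80 + 33)/3))*(88/21) = (124*(-47*⅓))*(88/21) = (124*(-47/3))*(88/21) = -5828/3*88/21 = -512864/63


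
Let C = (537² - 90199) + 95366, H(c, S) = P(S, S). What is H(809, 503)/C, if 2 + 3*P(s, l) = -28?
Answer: -5/146768 ≈ -3.4067e-5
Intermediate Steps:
P(s, l) = -10 (P(s, l) = -⅔ + (⅓)*(-28) = -⅔ - 28/3 = -10)
H(c, S) = -10
C = 293536 (C = (288369 - 90199) + 95366 = 198170 + 95366 = 293536)
H(809, 503)/C = -10/293536 = -10*1/293536 = -5/146768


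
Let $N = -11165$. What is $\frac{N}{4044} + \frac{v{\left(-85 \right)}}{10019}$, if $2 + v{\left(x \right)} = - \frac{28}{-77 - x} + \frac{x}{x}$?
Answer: $- \frac{111880333}{40516836} \approx -2.7613$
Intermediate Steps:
$v{\left(x \right)} = -1 - \frac{28}{-77 - x}$ ($v{\left(x \right)} = -2 - \left(\frac{28}{-77 - x} - \frac{x}{x}\right) = -2 + \left(- \frac{28}{-77 - x} + 1\right) = -2 + \left(1 - \frac{28}{-77 - x}\right) = -1 - \frac{28}{-77 - x}$)
$\frac{N}{4044} + \frac{v{\left(-85 \right)}}{10019} = - \frac{11165}{4044} + \frac{\frac{1}{77 - 85} \left(-49 - -85\right)}{10019} = \left(-11165\right) \frac{1}{4044} + \frac{-49 + 85}{-8} \cdot \frac{1}{10019} = - \frac{11165}{4044} + \left(- \frac{1}{8}\right) 36 \cdot \frac{1}{10019} = - \frac{11165}{4044} - \frac{9}{20038} = - \frac{111880333}{40516836}$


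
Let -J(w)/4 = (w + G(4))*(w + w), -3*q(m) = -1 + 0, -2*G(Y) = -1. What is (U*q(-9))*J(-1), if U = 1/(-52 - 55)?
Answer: 4/321 ≈ 0.012461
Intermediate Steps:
G(Y) = 1/2 (G(Y) = -1/2*(-1) = 1/2)
q(m) = 1/3 (q(m) = -(-1 + 0)/3 = -1/3*(-1) = 1/3)
U = -1/107 (U = 1/(-107) = -1/107 ≈ -0.0093458)
J(w) = -8*w*(1/2 + w) (J(w) = -4*(w + 1/2)*(w + w) = -4*(1/2 + w)*2*w = -8*w*(1/2 + w))
(U*q(-9))*J(-1) = (-1/107*1/3)*(-4*(-1)*(1 + 2*(-1))) = -(-4)*(-1)*(1 - 2)/321 = -(-4)*(-1)*(-1)/321 = -1/321*(-4) = 4/321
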